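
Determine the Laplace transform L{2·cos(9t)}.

L{cos(ωt)} = s/(s² + ω²), so L{cos(9t)} = s/(s² + 81). Then L{2·cos(9t)} = 2·s/(s² + 81) = 2s/(s² + 81)

Final answer: 2s/(s² + 81)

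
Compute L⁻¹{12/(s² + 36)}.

This is the form c·a/(s² + a²) with a = 6, c = 2. L⁻¹ = 2·sin(6t)

Final answer: 2·sin(6t)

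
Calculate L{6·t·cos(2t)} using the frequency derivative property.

L{cos(2t)} = s/(s² + 4). Derivative: d/ds[s/(s² + 4)] = [(s² + 4) - s·2s]/(s² + 4)² = (4 - s²)/(s² + 4)². So L{t·cos(2t)} = -F'(s) = (s² - 4)/(s² + 4)². Then L{6·t·cos(2t)} = 6·(s² - 4)/(s² + 4)²

Final answer: 6·(s² - 4)/(s² + 4)²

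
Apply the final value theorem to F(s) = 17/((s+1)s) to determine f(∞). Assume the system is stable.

f(∞) = lim_{s→0} sF(s) = lim_{s→0} 17/(s+1) = 17

Final answer: 17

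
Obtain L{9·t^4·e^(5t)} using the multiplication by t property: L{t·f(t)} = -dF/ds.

Using L{t^n·e^(at)} = n!/(s-a)^(n+1), L{t^4·e^(5t)} = 24/(s-5)^5, so L{9·t^4·e^(5t)} = 9·24/(s-5)^5 = 216/(s-5)^5

Final answer: 216/(s-5)^5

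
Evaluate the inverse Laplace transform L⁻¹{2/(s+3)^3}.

L⁻¹{n!/(s-a)^(n+1)} = t^n·e^(at) with n=2, a=-3. So L⁻¹{2/(s+3)^3} = t^2·e^(-3t)

Final answer: t^2·e^(-3t)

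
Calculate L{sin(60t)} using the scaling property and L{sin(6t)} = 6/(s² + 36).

Using L{f(at)} = (1/a)F(s/a) with a=10: L{sin(60t)} = (1/10) · 6/((s/10)² + 36) = (1/10) · 6·100/(s² + 3600) = 60/(s² + 3600)

Final answer: 60/(s² + 3600)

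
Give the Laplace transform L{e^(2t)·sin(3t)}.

L{e^(at)·sin(ωt)} = ω/((s-a)² + ω²), so L{e^(2t)·sin(3t)} = 3/((s-2)² + 9)

Final answer: 3/((s-2)² + 9)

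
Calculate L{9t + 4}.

L{9t + 4} = 9·L{t} + 4·L{1} = 9/s² + 4/s

Final answer: 9/s² + 4/s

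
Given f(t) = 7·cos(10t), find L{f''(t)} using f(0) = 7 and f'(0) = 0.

F(s) = 7s/(s² + 100). L{f''(t)} = s²F(s) - sf(0) - f'(0) = 7s³/(s² + 100) - 7s = (7s³ - 7s(s² + 100))/(s² + 100) = -700s/(s² + 100)

Final answer: -700s/(s² + 100)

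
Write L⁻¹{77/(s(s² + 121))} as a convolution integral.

77/(s(s² + 121)) = (1/s)·(77/(s² + 121)) = L{1}·L{7·sin(11t)}. So f(t) = 1*(7·sin(11t)) = ∫₀ᵗ 7·sin(11τ) dτ

Final answer: ∫₀ᵗ 7·sin(11τ) dτ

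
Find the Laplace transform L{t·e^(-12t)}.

L{t^n·e^(at)} = n!/(s-a)^(n+1), so L{t·e^(-12t)} = 1/(s+12)^2

Final answer: 1/(s+12)^2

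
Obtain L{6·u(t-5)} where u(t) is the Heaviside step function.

L{u(t-a)} = e^(-as)/s. Here a=5, so L{u(t-5)} = e^(-5s)/s, and L{6·u(t-5)} = 6·e^(-5s)/s

Final answer: 6·e^(-5s)/s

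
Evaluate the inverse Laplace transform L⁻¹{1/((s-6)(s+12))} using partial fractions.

Decompose: A/(s-6) + B/(s+12). A = 1/18, B = -1/18. f(t) = (e^(6t) - e^(-12t))/18

Final answer: (e^(6t) - e^(-12t))/18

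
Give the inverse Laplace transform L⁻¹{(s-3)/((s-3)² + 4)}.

Using frequency shift, L⁻¹{(s-3)/((s-3)² + 4)} = e^(3t)·cos(2t)

Final answer: e^(3t)·cos(2t)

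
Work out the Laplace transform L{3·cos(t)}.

L{cos(ωt)} = s/(s² + ω²), so L{cos(t)} = s/(s² + 1). Then L{3·cos(t)} = 3·s/(s² + 1) = 3s/(s² + 1)

Final answer: 3s/(s² + 1)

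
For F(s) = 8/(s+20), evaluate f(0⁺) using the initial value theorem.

f(0⁺) = lim_{s→∞} s·8/(s+20) = lim_{s→∞} 8s/(s+20) = 8

Final answer: 8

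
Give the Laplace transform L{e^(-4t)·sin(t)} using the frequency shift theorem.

Frequency shift: L{e^(at)f(t)} = F(s-a). L{e^(-4t)·sin(t)} = 1/((s+4)² + 1)

Final answer: 1/((s+4)² + 1)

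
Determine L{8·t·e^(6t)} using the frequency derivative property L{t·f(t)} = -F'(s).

L{e^(6t)} = 1/(s-6). By frequency derivative: L{t·e^(6t)} = -d/ds[1/(s-6)] = -(-1)/(s-6)² = 1/(s-6)². Then L{8·t·e^(6t)} = 8·1/(s-6)² = 8/(s-6)²

Final answer: 8/(s-6)²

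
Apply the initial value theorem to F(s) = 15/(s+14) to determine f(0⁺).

f(0⁺) = lim_{s→∞} s·15/(s+14) = lim_{s→∞} 15s/(s+14) = 15

Final answer: 15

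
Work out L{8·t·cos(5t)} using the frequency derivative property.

L{cos(5t)} = s/(s² + 25). Derivative: d/ds[s/(s² + 25)] = [(s² + 25) - s·2s]/(s² + 25)² = (25 - s²)/(s² + 25)². So L{t·cos(5t)} = -F'(s) = (s² - 25)/(s² + 25)². Then L{8·t·cos(5t)} = 8·(s² - 25)/(s² + 25)²

Final answer: 8·(s² - 25)/(s² + 25)²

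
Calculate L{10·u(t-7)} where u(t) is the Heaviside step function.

L{u(t-a)} = e^(-as)/s. Here a=7, so L{u(t-7)} = e^(-7s)/s, and L{10·u(t-7)} = 10·e^(-7s)/s

Final answer: 10·e^(-7s)/s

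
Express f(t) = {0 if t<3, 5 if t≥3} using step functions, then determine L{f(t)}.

f(t) = 5·u(t-3). L{u(t-3)} = e^(-3s)/s, so L{f(t)} = 5·e^(-3s)/s

Final answer: 5·e^(-3s)/s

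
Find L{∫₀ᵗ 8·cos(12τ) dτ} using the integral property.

L{∫₀ᵗ f(τ)dτ} = F(s)/s with F(s) = 8s/(s² + 144), so the result is (8s/(s² + 144))/s = 8/(s² + 144)

Final answer: 8/(s² + 144)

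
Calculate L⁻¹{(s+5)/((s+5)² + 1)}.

Using frequency shift: L⁻¹{(s-a)/((s-a)² + b²)} = e^(at)cos(bt). Here a=-5, b=1

Final answer: e^(-5t)·cos(t)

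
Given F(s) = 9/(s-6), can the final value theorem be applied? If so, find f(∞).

sF(s) = 9s/(s-6) has a pole at s = 6 in the right half-plane. Theorem does NOT apply (unstable system; f(t) = 9·e^(6t) grows without bound).

Final answer: Not applicable (unstable)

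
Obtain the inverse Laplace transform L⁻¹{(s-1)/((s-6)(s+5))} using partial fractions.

Using partial fractions, f(t) = (5e^(6t) + 6e^(-5t))/11

Final answer: (5e^(6t) + 6e^(-5t))/11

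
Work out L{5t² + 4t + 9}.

L{5t² + 4t + 9} = 5·2/s³ + 4/s² + 9/s = 10/s³ + 4/s² + 9/s

Final answer: 10/s³ + 4/s² + 9/s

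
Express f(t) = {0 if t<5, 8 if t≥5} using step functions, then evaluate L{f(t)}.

f(t) = 8·u(t-5). L{u(t-5)} = e^(-5s)/s, so L{f(t)} = 8·e^(-5s)/s

Final answer: 8·e^(-5s)/s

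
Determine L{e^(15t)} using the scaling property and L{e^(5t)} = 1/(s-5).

Using L{f(at)} = (1/a)F(s/a) with a=3 and f(t) = e^(5t): L{e^(15t)} = (1/3) · 1/((s/3)-5) = (1/3) · 3/(s-15) = 1/(s-15)

Final answer: 1/(s-15)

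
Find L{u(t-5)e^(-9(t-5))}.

u(t-a)f(t-a) with f(t)=e^(-9t). L{e^(-9t)} = 1/(s+9). By time shift: e^(-5s)/(s+9)

Final answer: e^(-5s)/(s+9)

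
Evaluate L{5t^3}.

L{t^n} = n!/s^(n+1). So L{5t^3} = 5·3!/s^4 = 30/s^4

Final answer: 30/s^4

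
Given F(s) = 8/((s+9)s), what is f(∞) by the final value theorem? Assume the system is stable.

f(∞) = lim_{s→0} sF(s) = lim_{s→0} 8/(s+9) = 8/9

Final answer: 8/9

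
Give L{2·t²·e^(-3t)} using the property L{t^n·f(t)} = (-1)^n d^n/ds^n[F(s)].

L{e^(-3t)} = 1/(s+3). d/ds[1/(s+3)] = -1/(s+3)². d²/ds²[1/(s+3)] = 2/(s+3)³. So L{t²·e^(-3t)} = (-1)² · 2/(s+3)³ = 2/(s+3)³. Then L{2·t²·e^(-3t)} = 2·2/(s+3)³ = 4/(s+3)³

Final answer: 4/(s+3)³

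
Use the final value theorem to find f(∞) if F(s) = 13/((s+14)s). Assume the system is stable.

f(∞) = lim_{s→0} sF(s) = lim_{s→0} 13/(s+14) = 13/14

Final answer: 13/14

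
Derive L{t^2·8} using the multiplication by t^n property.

L{8} = 8/s. d^1/ds^1[1/s] = -1/s². d^2/ds^2[1/s] = 2/s^3. So L{t^2} = (-1)^{2}·2/s^3 = 2/s^3. Then L{t^2·8} = 8·2/s^3 = 16/s^3

Final answer: 16/s^3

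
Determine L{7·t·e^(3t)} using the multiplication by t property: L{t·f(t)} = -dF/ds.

Using L{t^n·e^(at)} = n!/(s-a)^(n+1), L{t·e^(3t)} = 1/(s-3)^2, so L{7·t·e^(3t)} = 7·1/(s-3)^2 = 7/(s-3)^2

Final answer: 7/(s-3)^2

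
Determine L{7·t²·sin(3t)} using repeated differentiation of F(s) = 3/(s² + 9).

F(s) = 3/(s² + 9). F'(s) = -6s/(s² + 9)². F''(s) = -6(9 - 3s²)/(s² + 9)³ = (18s² - 54)/(s² + 9)³. So L{t²·sin(3t)} = (-1)² F''(s) = (18s² - 54)/(s² + 9)³. Then L{7·t²·sin(3t)} = 7·(18s² - 54)/(s² + 9)³ = (126s² - 378)/(s² + 9)³

Final answer: (126s² - 378)/(s² + 9)³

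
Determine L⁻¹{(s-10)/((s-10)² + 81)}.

Using frequency shift: L⁻¹{(s-a)/((s-a)² + b²)} = e^(at)cos(bt). Here a=10, b=9

Final answer: e^(10t)·cos(9t)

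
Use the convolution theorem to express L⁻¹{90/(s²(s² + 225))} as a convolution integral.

90/(s²(s² + 225)) = (1/s²)·(90/(s² + 225)) = L{t}·L{6·sin(15t)}. So f(t) = t*(6·sin(15t)) = ∫₀ᵗ 6τ·sin(15(t-τ)) dτ

Final answer: ∫₀ᵗ 6τ·sin(15(t-τ)) dτ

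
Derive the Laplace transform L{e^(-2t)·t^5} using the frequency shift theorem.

L{e^(at)·t^n} = n!/(s-a)^(n+1), so L{e^(-2t)·t^5} = 120/(s+2)^6

Final answer: 120/(s+2)^6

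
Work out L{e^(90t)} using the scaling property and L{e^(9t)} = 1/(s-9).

Using L{f(at)} = (1/a)F(s/a) with a=10 and f(t) = e^(9t): L{e^(90t)} = (1/10) · 1/((s/10)-9) = (1/10) · 10/(s-90) = 1/(s-90)

Final answer: 1/(s-90)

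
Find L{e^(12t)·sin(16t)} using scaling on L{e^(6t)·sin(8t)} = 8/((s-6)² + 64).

Scaling with a=2: L{e^(12t)·sin(16t)} = (1/2) · 8/((s/2-6)² + 64). Simplifying: 16/((s-12)² + 256)

Final answer: 16/((s-12)² + 256)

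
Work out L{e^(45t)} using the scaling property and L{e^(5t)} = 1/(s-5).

Using L{f(at)} = (1/a)F(s/a) with a=9 and f(t) = e^(5t): L{e^(45t)} = (1/9) · 1/((s/9)-5) = (1/9) · 9/(s-45) = 1/(s-45)

Final answer: 1/(s-45)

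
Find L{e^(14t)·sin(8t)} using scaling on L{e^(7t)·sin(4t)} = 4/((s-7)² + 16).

Scaling with a=2: L{e^(14t)·sin(8t)} = (1/2) · 4/((s/2-7)² + 16). Simplifying: 8/((s-14)² + 64)

Final answer: 8/((s-14)² + 64)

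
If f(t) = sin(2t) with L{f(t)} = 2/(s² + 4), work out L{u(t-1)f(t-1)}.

Time shift theorem: L{u(t-a)f(t-a)} = e^(-as)F(s). Here a=1, F(s) = 2/(s² + 4), so L{u(t-1)f(t-1)} = e^(-s)·2/(s² + 4)

Final answer: e^(-s)·2/(s² + 4)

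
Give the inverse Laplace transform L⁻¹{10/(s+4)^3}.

L⁻¹{n!/(s-a)^(n+1)} = t^n·e^(at) with n=2, a=-4. So L⁻¹{2/(s+4)^3} = t^2·e^(-4t), and L⁻¹{10/(s+4)^3} = (10/2)·t^2·e^(-4t) = 5·t^2·e^(-4t)

Final answer: 5·t^2·e^(-4t)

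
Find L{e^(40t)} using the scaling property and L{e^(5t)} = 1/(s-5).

Using L{f(at)} = (1/a)F(s/a) with a=8 and f(t) = e^(5t): L{e^(40t)} = (1/8) · 1/((s/8)-5) = (1/8) · 8/(s-40) = 1/(s-40)

Final answer: 1/(s-40)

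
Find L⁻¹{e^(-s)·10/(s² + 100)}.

L⁻¹{10/(s² + 100)} = sin(10t). By the time shift theorem, L⁻¹{e^(-as)F(s)} = u(t-a)f(t-a) with a=1, so L⁻¹{e^(-s)·10/(s² + 100)} = u(t-1)·sin(10(t-1))

Final answer: u(t-1)·sin(10(t-1))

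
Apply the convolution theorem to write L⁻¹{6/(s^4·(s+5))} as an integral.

6/(s^4·(s+5)) = (6/s^4)·(1/(s+5)) = L{t^3}·L{e^(-5t)}. So f(t) = t^3*e^(-5t) = ∫₀ᵗ τ^3·e^(-5(t-τ)) dτ

Final answer: ∫₀ᵗ τ^3·e^(-5(t-τ)) dτ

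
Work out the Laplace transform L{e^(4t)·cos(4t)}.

L{e^(at)·cos(ωt)} = (s-a)/((s-a)² + ω²), so L{e^(4t)·cos(4t)} = (s-4)/((s-4)² + 16)

Final answer: (s-4)/((s-4)² + 16)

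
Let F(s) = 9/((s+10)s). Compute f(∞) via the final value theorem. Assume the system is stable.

f(∞) = lim_{s→0} sF(s) = lim_{s→0} 9/(s+10) = 9/10

Final answer: 9/10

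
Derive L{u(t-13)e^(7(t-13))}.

u(t-a)f(t-a) with f(t)=e^(7t). L{e^(7t)} = 1/(s-7). By time shift: e^(-13s)/(s-7)

Final answer: e^(-13s)/(s-7)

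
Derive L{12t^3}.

L{t^n} = n!/s^(n+1). So L{12t^3} = 12·3!/s^4 = 72/s^4

Final answer: 72/s^4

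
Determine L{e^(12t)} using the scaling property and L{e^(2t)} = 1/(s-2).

Using L{f(at)} = (1/a)F(s/a) with a=6 and f(t) = e^(2t): L{e^(12t)} = (1/6) · 1/((s/6)-2) = (1/6) · 6/(s-12) = 1/(s-12)

Final answer: 1/(s-12)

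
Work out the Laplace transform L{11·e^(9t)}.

L{e^(at)} = 1/(s-a), so L{e^(9t)} = 1/(s-9). Then L{11·e^(9t)} = 11/(s-9)

Final answer: 11/(s-9)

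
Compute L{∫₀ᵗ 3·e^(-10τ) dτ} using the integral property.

L{∫₀ᵗ f(τ)dτ} = F(s)/s with F(s) = 3/(s+10), so L{∫₀ᵗ 3·e^(-10τ) dτ} = 3/(s(s+10))

Final answer: 3/(s(s+10))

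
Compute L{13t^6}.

L{t^n} = n!/s^(n+1). So L{13t^6} = 13·6!/s^7 = 9360/s^7

Final answer: 9360/s^7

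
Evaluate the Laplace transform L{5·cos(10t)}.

L{cos(ωt)} = s/(s² + ω²), so L{cos(10t)} = s/(s² + 100). Then L{5·cos(10t)} = 5·s/(s² + 100) = 5s/(s² + 100)

Final answer: 5s/(s² + 100)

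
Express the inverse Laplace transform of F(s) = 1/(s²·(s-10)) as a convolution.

1/(s²·(s-10)) = (1/s^2)·(1/(s-10)) = L{t}·L{e^(10t)}. So f(t) = t*e^(10t) = ∫₀ᵗ τ·e^(10(t-τ)) dτ

Final answer: ∫₀ᵗ τ·e^(10(t-τ)) dτ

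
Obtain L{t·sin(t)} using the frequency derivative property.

L{sin(t)} = 1/(s² + 1). By L{t·f(t)} = -F'(s): -d/ds[1/(s² + 1)] = -(1)·(-2s)/(s² + 1)² = 2s/(s² + 1)²

Final answer: 2s/(s² + 1)²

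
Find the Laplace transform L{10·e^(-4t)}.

L{e^(at)} = 1/(s-a), so L{e^(-4t)} = 1/(s+4). Then L{10·e^(-4t)} = 10/(s+4)

Final answer: 10/(s+4)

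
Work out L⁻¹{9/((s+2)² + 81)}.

Form: b/((s-a)² + b²) → e^(at)sin(bt). With a=-2, b=9

Final answer: e^(-2t)·sin(9t)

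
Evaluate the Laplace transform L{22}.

L{22} = 22 · L{1} = 22/s

Final answer: 22/s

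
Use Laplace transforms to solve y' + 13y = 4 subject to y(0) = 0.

sY + 13Y = 4/s. Y = 4/(s(s+13)). Partial fractions: Y = 4/13/s - 4/13/(s+13)

Final answer: y(t) = 4/13(1 - e^(-13t))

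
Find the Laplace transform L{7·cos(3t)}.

L{cos(ωt)} = s/(s² + ω²), so L{cos(3t)} = s/(s² + 9). Then L{7·cos(3t)} = 7·s/(s² + 9) = 7s/(s² + 9)

Final answer: 7s/(s² + 9)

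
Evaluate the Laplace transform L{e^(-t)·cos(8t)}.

L{e^(at)·cos(ωt)} = (s-a)/((s-a)² + ω²), so L{e^(-t)·cos(8t)} = (s+1)/((s+1)² + 64)

Final answer: (s+1)/((s+1)² + 64)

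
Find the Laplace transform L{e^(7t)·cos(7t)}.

L{e^(at)·cos(ωt)} = (s-a)/((s-a)² + ω²), so L{e^(7t)·cos(7t)} = (s-7)/((s-7)² + 49)

Final answer: (s-7)/((s-7)² + 49)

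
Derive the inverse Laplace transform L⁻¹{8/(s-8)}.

L⁻¹{1/(s-a)} = e^(at), so L⁻¹{1/(s-8)} = e^(8t), and L⁻¹{8/(s-8)} = 8·e^(8t)

Final answer: 8·e^(8t)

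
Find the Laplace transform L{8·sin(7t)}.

L{sin(ωt)} = ω/(s² + ω²), so L{sin(7t)} = 7/(s² + 49). Then L{8·sin(7t)} = 8·7/(s² + 49) = 56/(s² + 49)

Final answer: 56/(s² + 49)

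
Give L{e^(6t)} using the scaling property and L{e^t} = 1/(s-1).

Using L{f(at)} = (1/a)F(s/a) with a=6 and f(t) = e^t: L{e^(6t)} = (1/6) · 1/((s/6)-1) = (1/6) · 6/(s-6) = 1/(s-6)

Final answer: 1/(s-6)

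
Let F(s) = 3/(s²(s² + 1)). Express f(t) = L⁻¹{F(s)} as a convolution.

3/(s²(s² + 1)) = (1/s²)·(3/(s² + 1)) = L{t}·L{3·sin(t)}. So f(t) = t*(3·sin(t)) = ∫₀ᵗ 3τ·sin((t-τ)) dτ

Final answer: ∫₀ᵗ 3τ·sin((t-τ)) dτ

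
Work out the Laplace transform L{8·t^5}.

L{t^n} = n!/s^(n+1), so L{t^5} = 120/s^6. Then L{8·t^5} = 8·120/s^6 = 960/s^6

Final answer: 960/s^6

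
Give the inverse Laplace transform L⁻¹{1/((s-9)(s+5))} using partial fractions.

Decompose: A/(s-9) + B/(s+5). A = 1/14, B = -1/14. f(t) = (e^(9t) - e^(-5t))/14

Final answer: (e^(9t) - e^(-5t))/14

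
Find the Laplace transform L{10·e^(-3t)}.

L{e^(at)} = 1/(s-a), so L{e^(-3t)} = 1/(s+3). Then L{10·e^(-3t)} = 10/(s+3)

Final answer: 10/(s+3)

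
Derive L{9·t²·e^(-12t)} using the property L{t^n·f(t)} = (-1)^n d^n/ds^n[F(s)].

L{e^(-12t)} = 1/(s+12). d/ds[1/(s+12)] = -1/(s+12)². d²/ds²[1/(s+12)] = 2/(s+12)³. So L{t²·e^(-12t)} = (-1)² · 2/(s+12)³ = 2/(s+12)³. Then L{9·t²·e^(-12t)} = 9·2/(s+12)³ = 18/(s+12)³

Final answer: 18/(s+12)³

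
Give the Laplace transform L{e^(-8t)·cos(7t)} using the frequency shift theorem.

Frequency shift: L{e^(at)f(t)} = F(s-a). L{e^(-8t)·cos(7t)} = (s+8)/((s+8)² + 49)

Final answer: (s+8)/((s+8)² + 49)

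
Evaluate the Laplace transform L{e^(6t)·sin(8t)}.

L{e^(at)·sin(ωt)} = ω/((s-a)² + ω²), so L{e^(6t)·sin(8t)} = 8/((s-6)² + 64)

Final answer: 8/((s-6)² + 64)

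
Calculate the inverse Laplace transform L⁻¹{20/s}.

L⁻¹{c/s} = c, so L⁻¹{20/s} = 20

Final answer: 20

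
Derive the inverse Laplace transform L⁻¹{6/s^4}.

L⁻¹{n!/s^(n+1)} = t^n with n=3. So L⁻¹{6/s^4} = t^3

Final answer: t^3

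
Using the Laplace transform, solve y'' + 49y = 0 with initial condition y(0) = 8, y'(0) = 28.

L{y''} + 49L{y} = 0. s²Y - 8s - 28 + 49Y = 0. Y(s² + 49) = 8s + 28. Y = (8s + 28)/(s² + 49). Inverting: y(t) = 8cos(7t) + 4sin(7t)

Final answer: y(t) = 8cos(7t) + 4sin(7t)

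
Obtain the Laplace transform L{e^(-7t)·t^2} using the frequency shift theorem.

L{e^(at)·t^n} = n!/(s-a)^(n+1), so L{e^(-7t)·t^2} = 2/(s+7)^3

Final answer: 2/(s+7)^3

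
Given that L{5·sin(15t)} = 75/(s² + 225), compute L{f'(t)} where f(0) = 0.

L{f'(t)} = s·F(s) - f(0) = s·75/(s² + 225) - 0 = 75s/(s² + 225)

Final answer: 75s/(s² + 225)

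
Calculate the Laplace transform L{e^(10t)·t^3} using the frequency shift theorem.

L{e^(at)·t^n} = n!/(s-a)^(n+1), so L{e^(10t)·t^3} = 6/(s-10)^4

Final answer: 6/(s-10)^4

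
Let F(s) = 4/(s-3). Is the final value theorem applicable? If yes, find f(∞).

sF(s) = 4s/(s-3) has a pole at s = 3 in the right half-plane. Theorem does NOT apply (unstable system; f(t) = 4·e^(3t) grows without bound).

Final answer: Not applicable (unstable)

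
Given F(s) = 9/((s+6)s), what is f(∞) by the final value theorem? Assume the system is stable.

f(∞) = lim_{s→0} sF(s) = lim_{s→0} 9/(s+6) = 3/2

Final answer: 3/2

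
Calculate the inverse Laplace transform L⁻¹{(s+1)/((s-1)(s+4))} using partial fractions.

Using partial fractions, f(t) = (2e^t + 3e^(-4t))/5

Final answer: (2e^t + 3e^(-4t))/5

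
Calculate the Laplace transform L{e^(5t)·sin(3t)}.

L{e^(at)·sin(ωt)} = ω/((s-a)² + ω²), so L{e^(5t)·sin(3t)} = 3/((s-5)² + 9)

Final answer: 3/((s-5)² + 9)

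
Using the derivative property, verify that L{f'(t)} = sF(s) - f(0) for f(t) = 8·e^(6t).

f'(t) = 48e^(6t). Direct: L{f'(t)} = 48/(s-6). Property: s·8/(s-6) - 8 = (8s - 8(s-6))/(s-6) = 48/(s-6). ✓

Final answer: 48/(s-6)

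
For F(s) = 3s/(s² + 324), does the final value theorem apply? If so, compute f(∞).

The final value theorem requires all poles of sF(s) in the left half-plane. sF(s) = 3s²/(s² + 324) has poles at s = ±18i (imaginary axis). Theorem does NOT apply (oscillatory system).

Final answer: Not applicable (oscillatory)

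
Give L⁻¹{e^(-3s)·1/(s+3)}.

L⁻¹{1/(s+3)} = e^(-3t). By the time shift theorem, L⁻¹{e^(-as)F(s)} = u(t-a)f(t-a) with a=3, so L⁻¹{e^(-3s)·1/(s+3)} = u(t-3)·e^(-3(t-3))

Final answer: u(t-3)·e^(-3(t-3))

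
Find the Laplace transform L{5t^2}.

L{5t^2} = 5 · L{t^2} = 5 · 2/s^3 = 10/s^3

Final answer: 10/s^3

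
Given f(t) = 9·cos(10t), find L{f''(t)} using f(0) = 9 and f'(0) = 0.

F(s) = 9s/(s² + 100). L{f''(t)} = s²F(s) - sf(0) - f'(0) = 9s³/(s² + 100) - 9s = (9s³ - 9s(s² + 100))/(s² + 100) = -900s/(s² + 100)

Final answer: -900s/(s² + 100)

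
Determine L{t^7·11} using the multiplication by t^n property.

L{11} = 11/s. d^1/ds^1[1/s] = -1/s². d^2/ds^2[1/s] = 2/s^3. d^3/ds^3[1/s] = -6/s^4. d^4/ds^4[1/s] = 24/s^5. d^5/ds^5[1/s] = -120/s^6. d^6/ds^6[1/s] = 720/s^7. d^7/ds^7[1/s] = -5040/s^8. So L{t^7} = (-1)^{7}·-5040/s^8 = 5040/s^8. Then L{t^7·11} = 11·5040/s^8 = 55440/s^8

Final answer: 55440/s^8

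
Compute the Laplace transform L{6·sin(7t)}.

L{sin(ωt)} = ω/(s² + ω²), so L{sin(7t)} = 7/(s² + 49). Then L{6·sin(7t)} = 6·7/(s² + 49) = 42/(s² + 49)

Final answer: 42/(s² + 49)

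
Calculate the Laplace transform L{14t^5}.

L{14t^5} = 14 · L{t^5} = 14 · 120/s^6 = 1680/s^6

Final answer: 1680/s^6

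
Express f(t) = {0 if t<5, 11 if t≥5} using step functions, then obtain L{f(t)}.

f(t) = 11·u(t-5). L{u(t-5)} = e^(-5s)/s, so L{f(t)} = 11·e^(-5s)/s

Final answer: 11·e^(-5s)/s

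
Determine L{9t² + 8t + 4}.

L{9t² + 8t + 4} = 9·2/s³ + 8/s² + 4/s = 18/s³ + 8/s² + 4/s

Final answer: 18/s³ + 8/s² + 4/s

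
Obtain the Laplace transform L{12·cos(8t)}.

L{cos(ωt)} = s/(s² + ω²), so L{cos(8t)} = s/(s² + 64). Then L{12·cos(8t)} = 12·s/(s² + 64) = 12s/(s² + 64)

Final answer: 12s/(s² + 64)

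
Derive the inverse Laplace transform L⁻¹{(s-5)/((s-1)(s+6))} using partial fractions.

Using partial fractions, f(t) = (-4e^t + 11e^(-6t))/7

Final answer: (-4e^t + 11e^(-6t))/7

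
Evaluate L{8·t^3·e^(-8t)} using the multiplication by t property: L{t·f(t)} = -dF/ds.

Using L{t^n·e^(at)} = n!/(s-a)^(n+1), L{t^3·e^(-8t)} = 6/(s+8)^4, so L{8·t^3·e^(-8t)} = 8·6/(s+8)^4 = 48/(s+8)^4

Final answer: 48/(s+8)^4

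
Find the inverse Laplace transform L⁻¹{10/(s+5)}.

L⁻¹{1/(s-a)} = e^(at), so L⁻¹{1/(s+5)} = e^(-5t), and L⁻¹{10/(s+5)} = 10·e^(-5t)

Final answer: 10·e^(-5t)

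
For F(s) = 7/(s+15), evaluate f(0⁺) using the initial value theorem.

f(0⁺) = lim_{s→∞} s·7/(s+15) = lim_{s→∞} 7s/(s+15) = 7

Final answer: 7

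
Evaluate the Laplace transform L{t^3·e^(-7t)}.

L{t^n·e^(at)} = n!/(s-a)^(n+1), so L{t^3·e^(-7t)} = 6/(s+7)^4

Final answer: 6/(s+7)^4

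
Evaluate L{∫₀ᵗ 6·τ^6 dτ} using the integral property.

L{∫₀ᵗ f(τ)dτ} = F(s)/s with f(t) = 6t^6. F(s) = 4320/s^7, so L{∫₀ᵗ 6·τ^6 dτ} = (4320/s^7)/s = 4320/s^8. (Check: ∫₀ᵗ 6·τ^6 dτ = 6t^7/7.)

Final answer: 4320/s^8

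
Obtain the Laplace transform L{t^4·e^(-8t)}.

L{t^n·e^(at)} = n!/(s-a)^(n+1), so L{t^4·e^(-8t)} = 24/(s+8)^5

Final answer: 24/(s+8)^5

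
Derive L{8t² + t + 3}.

L{8t² + t + 3} = 8·2/s³ + 1/s² + 3/s = 16/s³ + 1/s² + 3/s

Final answer: 16/s³ + 1/s² + 3/s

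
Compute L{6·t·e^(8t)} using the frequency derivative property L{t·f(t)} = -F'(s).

L{e^(8t)} = 1/(s-8). By frequency derivative: L{t·e^(8t)} = -d/ds[1/(s-8)] = -(-1)/(s-8)² = 1/(s-8)². Then L{6·t·e^(8t)} = 6·1/(s-8)² = 6/(s-8)²

Final answer: 6/(s-8)²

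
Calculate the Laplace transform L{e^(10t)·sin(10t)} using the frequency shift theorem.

Frequency shift: L{e^(at)f(t)} = F(s-a). L{e^(10t)·sin(10t)} = 10/((s-10)² + 100)

Final answer: 10/((s-10)² + 100)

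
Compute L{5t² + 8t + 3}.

L{5t² + 8t + 3} = 5·2/s³ + 8/s² + 3/s = 10/s³ + 8/s² + 3/s

Final answer: 10/s³ + 8/s² + 3/s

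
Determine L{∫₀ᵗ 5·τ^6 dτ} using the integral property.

L{∫₀ᵗ f(τ)dτ} = F(s)/s with f(t) = 5t^6. F(s) = 3600/s^7, so L{∫₀ᵗ 5·τ^6 dτ} = (3600/s^7)/s = 3600/s^8. (Check: ∫₀ᵗ 5·τ^6 dτ = 5t^7/7.)

Final answer: 3600/s^8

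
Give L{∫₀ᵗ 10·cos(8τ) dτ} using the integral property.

L{∫₀ᵗ f(τ)dτ} = F(s)/s with F(s) = 10s/(s² + 64), so the result is (10s/(s² + 64))/s = 10/(s² + 64)

Final answer: 10/(s² + 64)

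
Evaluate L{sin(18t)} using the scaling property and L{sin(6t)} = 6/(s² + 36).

Using L{f(at)} = (1/a)F(s/a) with a=3: L{sin(18t)} = (1/3) · 6/((s/3)² + 36) = (1/3) · 6·9/(s² + 324) = 18/(s² + 324)

Final answer: 18/(s² + 324)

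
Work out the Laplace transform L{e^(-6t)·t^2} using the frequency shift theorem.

L{e^(at)·t^n} = n!/(s-a)^(n+1), so L{e^(-6t)·t^2} = 2/(s+6)^3

Final answer: 2/(s+6)^3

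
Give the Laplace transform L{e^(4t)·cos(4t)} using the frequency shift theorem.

Frequency shift: L{e^(at)f(t)} = F(s-a). L{e^(4t)·cos(4t)} = (s-4)/((s-4)² + 16)

Final answer: (s-4)/((s-4)² + 16)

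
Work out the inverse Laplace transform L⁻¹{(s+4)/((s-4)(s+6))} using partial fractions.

Using partial fractions, f(t) = (8e^(4t) + 2e^(-6t))/10

Final answer: (8e^(4t) + 2e^(-6t))/10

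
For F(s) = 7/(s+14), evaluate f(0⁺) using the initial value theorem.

f(0⁺) = lim_{s→∞} s·7/(s+14) = lim_{s→∞} 7s/(s+14) = 7

Final answer: 7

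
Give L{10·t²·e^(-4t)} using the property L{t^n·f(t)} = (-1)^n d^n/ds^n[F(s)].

L{e^(-4t)} = 1/(s+4). d/ds[1/(s+4)] = -1/(s+4)². d²/ds²[1/(s+4)] = 2/(s+4)³. So L{t²·e^(-4t)} = (-1)² · 2/(s+4)³ = 2/(s+4)³. Then L{10·t²·e^(-4t)} = 10·2/(s+4)³ = 20/(s+4)³

Final answer: 20/(s+4)³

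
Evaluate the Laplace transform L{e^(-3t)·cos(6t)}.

L{e^(at)·cos(ωt)} = (s-a)/((s-a)² + ω²), so L{e^(-3t)·cos(6t)} = (s+3)/((s+3)² + 36)

Final answer: (s+3)/((s+3)² + 36)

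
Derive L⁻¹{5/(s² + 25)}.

This is the form c·a/(s² + a²) with a = 5. L⁻¹ = sin(5t)

Final answer: sin(5t)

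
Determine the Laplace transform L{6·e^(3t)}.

L{e^(at)} = 1/(s-a), so L{e^(3t)} = 1/(s-3). Then L{6·e^(3t)} = 6/(s-3)

Final answer: 6/(s-3)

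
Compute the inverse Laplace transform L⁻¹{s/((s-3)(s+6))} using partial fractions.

Using partial fractions, f(t) = (3e^(3t) + 6e^(-6t))/9

Final answer: (3e^(3t) + 6e^(-6t))/9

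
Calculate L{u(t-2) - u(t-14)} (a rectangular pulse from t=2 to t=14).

L{u(t-a)} = e^(-as)/s. L{u(t-2) - u(t-14)} = (e^(-2s) - e^(-14s))/s

Final answer: (e^(-2s) - e^(-14s))/s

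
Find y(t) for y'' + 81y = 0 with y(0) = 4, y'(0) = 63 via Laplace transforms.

L{y''} + 81L{y} = 0. s²Y - 4s - 63 + 81Y = 0. Y(s² + 81) = 4s + 63. Y = (4s + 63)/(s² + 81). Inverting: y(t) = 4cos(9t) + 7sin(9t)

Final answer: y(t) = 4cos(9t) + 7sin(9t)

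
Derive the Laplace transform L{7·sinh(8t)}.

L{sinh(ωt)} = ω/(s² - ω²), so L{sinh(8t)} = 8/(s² - 64). Then L{7·sinh(8t)} = 7·8/(s² - 64) = 56/(s² - 64)

Final answer: 56/(s² - 64)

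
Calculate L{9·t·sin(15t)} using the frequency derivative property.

L{sin(15t)} = 15/(s² + 225). By L{t·f(t)} = -F'(s): -d/ds[15/(s² + 225)] = -(15)·(-2s)/(s² + 225)² = 30s/(s² + 225)². Then L{9·t·sin(15t)} = 9·30s/(s² + 225)² = 270s/(s² + 225)²

Final answer: 270s/(s² + 225)²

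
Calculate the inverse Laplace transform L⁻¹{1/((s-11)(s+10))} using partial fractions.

Decompose: A/(s-11) + B/(s+10). A = 1/21, B = -1/21. f(t) = (e^(11t) - e^(-10t))/21

Final answer: (e^(11t) - e^(-10t))/21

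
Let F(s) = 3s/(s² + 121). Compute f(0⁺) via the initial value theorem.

f(0⁺) = lim_{s→∞} s·3s/(s² + 121) = lim_{s→∞} 3s²/(s² + 121) = 3

Final answer: 3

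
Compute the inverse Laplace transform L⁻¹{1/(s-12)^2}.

L⁻¹{n!/(s-a)^(n+1)} = t^n·e^(at), so L⁻¹{1/(s-12)^2} = t·e^(12t)

Final answer: t·e^(12t)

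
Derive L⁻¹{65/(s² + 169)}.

This is the form c·a/(s² + a²) with a = 13, c = 5. L⁻¹ = 5·sin(13t)

Final answer: 5·sin(13t)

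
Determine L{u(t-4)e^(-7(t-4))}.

u(t-a)f(t-a) with f(t)=e^(-7t). L{e^(-7t)} = 1/(s+7). By time shift: e^(-4s)/(s+7)

Final answer: e^(-4s)/(s+7)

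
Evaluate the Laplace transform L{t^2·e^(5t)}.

L{t^n·e^(at)} = n!/(s-a)^(n+1), so L{t^2·e^(5t)} = 2/(s-5)^3

Final answer: 2/(s-5)^3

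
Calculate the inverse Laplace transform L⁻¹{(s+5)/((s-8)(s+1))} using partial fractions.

Using partial fractions, f(t) = (13e^(8t) - 4e^(-t))/9

Final answer: (13e^(8t) - 4e^(-t))/9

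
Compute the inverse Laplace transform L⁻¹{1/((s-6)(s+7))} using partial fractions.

Decompose: A/(s-6) + B/(s+7). A = 1/13, B = -1/13. f(t) = (e^(6t) - e^(-7t))/13

Final answer: (e^(6t) - e^(-7t))/13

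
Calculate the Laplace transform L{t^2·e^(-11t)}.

L{t^n·e^(at)} = n!/(s-a)^(n+1), so L{t^2·e^(-11t)} = 2/(s+11)^3

Final answer: 2/(s+11)^3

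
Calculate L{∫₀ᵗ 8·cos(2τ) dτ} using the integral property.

L{∫₀ᵗ f(τ)dτ} = F(s)/s with F(s) = 8s/(s² + 4), so the result is (8s/(s² + 4))/s = 8/(s² + 4)

Final answer: 8/(s² + 4)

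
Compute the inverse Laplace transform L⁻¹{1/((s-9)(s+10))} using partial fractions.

Decompose: A/(s-9) + B/(s+10). A = 1/19, B = -1/19. f(t) = (e^(9t) - e^(-10t))/19

Final answer: (e^(9t) - e^(-10t))/19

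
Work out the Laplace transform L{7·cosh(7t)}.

L{cosh(ωt)} = s/(s² - ω²), so L{cosh(7t)} = s/(s² - 49). Then L{7·cosh(7t)} = 7·s/(s² - 49) = 7s/(s² - 49)

Final answer: 7s/(s² - 49)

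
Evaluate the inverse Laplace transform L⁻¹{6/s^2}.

L⁻¹{n!/s^(n+1)} = t^n with n=1. So L⁻¹{1/s^2} = t, and L⁻¹{6/s^2} = (6/1)·t = 6·t

Final answer: 6·t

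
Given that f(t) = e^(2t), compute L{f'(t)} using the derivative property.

f(0) = 1, F(s) = 1/(s-2). L{f'(t)} = s·F(s) - f(0) = s/(s-2) - 1 = (s - (s-2))/(s-2) = 2/(s-2)

Final answer: 2/(s-2)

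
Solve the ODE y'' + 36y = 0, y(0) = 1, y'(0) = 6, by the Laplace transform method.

L{y''} + 36L{y} = 0. s²Y - s - 6 + 36Y = 0. Y(s² + 36) = s + 6. Y = (s + 6)/(s² + 36). Inverting: y(t) = cos(6t) + sin(6t)

Final answer: y(t) = cos(6t) + sin(6t)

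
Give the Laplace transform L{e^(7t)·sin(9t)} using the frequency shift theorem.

Frequency shift: L{e^(at)f(t)} = F(s-a). L{e^(7t)·sin(9t)} = 9/((s-7)² + 81)

Final answer: 9/((s-7)² + 81)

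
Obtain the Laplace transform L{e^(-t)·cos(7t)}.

L{e^(at)·cos(ωt)} = (s-a)/((s-a)² + ω²), so L{e^(-t)·cos(7t)} = (s+1)/((s+1)² + 49)

Final answer: (s+1)/((s+1)² + 49)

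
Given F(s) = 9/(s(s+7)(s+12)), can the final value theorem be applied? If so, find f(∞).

Poles of sF(s) = 9/((s+7)(s+12)) are at s = -7 and s = -12, both in the left half-plane. Theorem applies. f(∞) = lim_{s→0} sF(s) = 9/(7·12) = 3/28

Final answer: 3/28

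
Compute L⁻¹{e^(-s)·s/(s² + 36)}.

L⁻¹{s/(s² + 36)} = cos(6t). By the time shift theorem, L⁻¹{e^(-as)F(s)} = u(t-a)f(t-a) with a=1, so L⁻¹{e^(-s)·s/(s² + 36)} = u(t-1)·cos(6(t-1))

Final answer: u(t-1)·cos(6(t-1))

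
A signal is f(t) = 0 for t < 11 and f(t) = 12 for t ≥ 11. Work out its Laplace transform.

f(t) = 12·u(t-11). L{u(t-11)} = e^(-11s)/s, so L{f(t)} = 12·e^(-11s)/s

Final answer: 12·e^(-11s)/s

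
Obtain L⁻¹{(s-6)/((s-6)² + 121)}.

Using frequency shift: L⁻¹{(s-a)/((s-a)² + b²)} = e^(at)cos(bt). Here a=6, b=11

Final answer: e^(6t)·cos(11t)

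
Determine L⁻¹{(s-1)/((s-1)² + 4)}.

Using frequency shift: L⁻¹{(s-a)/((s-a)² + b²)} = e^(at)cos(bt). Here a=1, b=2

Final answer: e^t·cos(2t)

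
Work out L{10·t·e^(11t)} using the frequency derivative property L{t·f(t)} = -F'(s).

L{e^(11t)} = 1/(s-11). By frequency derivative: L{t·e^(11t)} = -d/ds[1/(s-11)] = -(-1)/(s-11)² = 1/(s-11)². Then L{10·t·e^(11t)} = 10·1/(s-11)² = 10/(s-11)²

Final answer: 10/(s-11)²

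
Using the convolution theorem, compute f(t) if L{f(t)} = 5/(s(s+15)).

5/(s(s+15)) = (5/s)·(1/(s+15)) = L{5}·L{e^(-15t)}. By convolution, f(t) = 5*e^(-15t) = ∫₀ᵗ 5·e^(-15τ) dτ = 5·(1 - e^(-15t))/15

Final answer: 5·(1 - e^(-15t))/15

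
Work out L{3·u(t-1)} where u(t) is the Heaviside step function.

L{u(t-a)} = e^(-as)/s. Here a=1, so L{u(t-1)} = e^(-s)/s, and L{3·u(t-1)} = 3·e^(-s)/s

Final answer: 3·e^(-s)/s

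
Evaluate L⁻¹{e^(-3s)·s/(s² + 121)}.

L⁻¹{s/(s² + 121)} = cos(11t). By the time shift theorem, L⁻¹{e^(-as)F(s)} = u(t-a)f(t-a) with a=3, so L⁻¹{e^(-3s)·s/(s² + 121)} = u(t-3)·cos(11(t-3))

Final answer: u(t-3)·cos(11(t-3))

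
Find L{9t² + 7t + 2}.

L{9t² + 7t + 2} = 9·2/s³ + 7/s² + 2/s = 18/s³ + 7/s² + 2/s

Final answer: 18/s³ + 7/s² + 2/s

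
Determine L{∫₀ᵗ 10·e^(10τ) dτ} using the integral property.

L{∫₀ᵗ f(τ)dτ} = F(s)/s with F(s) = 10/(s-10), so L{∫₀ᵗ 10·e^(10τ) dτ} = 10/(s(s-10))

Final answer: 10/(s(s-10))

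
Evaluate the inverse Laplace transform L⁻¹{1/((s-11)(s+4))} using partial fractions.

Decompose: A/(s-11) + B/(s+4). A = 1/15, B = -1/15. f(t) = (e^(11t) - e^(-4t))/15

Final answer: (e^(11t) - e^(-4t))/15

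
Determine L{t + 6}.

L{t + 6} = L{t} + 6·L{1} = 1/s² + 6/s

Final answer: 1/s² + 6/s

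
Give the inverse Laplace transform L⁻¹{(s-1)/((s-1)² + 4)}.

Using frequency shift, L⁻¹{(s-1)/((s-1)² + 4)} = e^t·cos(2t)

Final answer: e^t·cos(2t)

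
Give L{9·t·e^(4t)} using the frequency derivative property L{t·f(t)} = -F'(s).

L{e^(4t)} = 1/(s-4). By frequency derivative: L{t·e^(4t)} = -d/ds[1/(s-4)] = -(-1)/(s-4)² = 1/(s-4)². Then L{9·t·e^(4t)} = 9·1/(s-4)² = 9/(s-4)²

Final answer: 9/(s-4)²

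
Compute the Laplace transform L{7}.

L{7} = 7 · L{1} = 7/s

Final answer: 7/s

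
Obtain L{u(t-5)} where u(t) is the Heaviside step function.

L{u(t-a)} = e^(-as)/s. Here a=5, so L{u(t-5)} = e^(-5s)/s

Final answer: e^(-5s)/s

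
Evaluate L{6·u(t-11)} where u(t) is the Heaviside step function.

L{u(t-a)} = e^(-as)/s. Here a=11, so L{u(t-11)} = e^(-11s)/s, and L{6·u(t-11)} = 6·e^(-11s)/s

Final answer: 6·e^(-11s)/s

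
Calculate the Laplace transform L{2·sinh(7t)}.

L{sinh(ωt)} = ω/(s² - ω²), so L{sinh(7t)} = 7/(s² - 49). Then L{2·sinh(7t)} = 2·7/(s² - 49) = 14/(s² - 49)

Final answer: 14/(s² - 49)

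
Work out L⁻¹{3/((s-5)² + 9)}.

Form: b/((s-a)² + b²) → e^(at)sin(bt). With a=5, b=3

Final answer: e^(5t)·sin(3t)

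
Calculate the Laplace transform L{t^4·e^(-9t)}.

L{t^n·e^(at)} = n!/(s-a)^(n+1), so L{t^4·e^(-9t)} = 24/(s+9)^5

Final answer: 24/(s+9)^5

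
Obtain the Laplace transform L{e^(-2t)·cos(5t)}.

L{e^(at)·cos(ωt)} = (s-a)/((s-a)² + ω²), so L{e^(-2t)·cos(5t)} = (s+2)/((s+2)² + 25)

Final answer: (s+2)/((s+2)² + 25)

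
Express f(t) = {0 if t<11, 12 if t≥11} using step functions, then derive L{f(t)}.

f(t) = 12·u(t-11). L{u(t-11)} = e^(-11s)/s, so L{f(t)} = 12·e^(-11s)/s

Final answer: 12·e^(-11s)/s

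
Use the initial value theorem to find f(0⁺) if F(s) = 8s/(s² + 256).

f(0⁺) = lim_{s→∞} s·8s/(s² + 256) = lim_{s→∞} 8s²/(s² + 256) = 8

Final answer: 8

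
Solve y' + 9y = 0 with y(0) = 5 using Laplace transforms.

L{y'} + 9L{y} = 0. sY - 5 + 9Y = 0. Y(s+9) = 5. Y = 5/(s+9)

Final answer: y(t) = 5e^(-9t)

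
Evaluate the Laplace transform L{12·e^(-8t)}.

L{e^(at)} = 1/(s-a), so L{e^(-8t)} = 1/(s+8). Then L{12·e^(-8t)} = 12/(s+8)

Final answer: 12/(s+8)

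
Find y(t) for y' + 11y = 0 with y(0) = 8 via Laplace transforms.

L{y'} + 11L{y} = 0. sY - 8 + 11Y = 0. Y(s+11) = 8. Y = 8/(s+11)

Final answer: y(t) = 8e^(-11t)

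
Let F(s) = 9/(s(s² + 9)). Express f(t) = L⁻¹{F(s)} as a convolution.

9/(s(s² + 9)) = (1/s)·(9/(s² + 9)) = L{1}·L{3·sin(3t)}. So f(t) = 1*(3·sin(3t)) = ∫₀ᵗ 3·sin(3τ) dτ

Final answer: ∫₀ᵗ 3·sin(3τ) dτ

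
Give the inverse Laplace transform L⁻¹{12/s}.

L⁻¹{c/s} = c, so L⁻¹{12/s} = 12

Final answer: 12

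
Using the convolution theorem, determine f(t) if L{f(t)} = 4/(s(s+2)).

4/(s(s+2)) = (4/s)·(1/(s+2)) = L{4}·L{e^(-2t)}. By convolution, f(t) = 4*e^(-2t) = ∫₀ᵗ 4·e^(-2τ) dτ = 4·(1 - e^(-2t))/2

Final answer: 4·(1 - e^(-2t))/2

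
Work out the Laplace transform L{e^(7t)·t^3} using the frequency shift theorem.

L{e^(at)·t^n} = n!/(s-a)^(n+1), so L{e^(7t)·t^3} = 6/(s-7)^4

Final answer: 6/(s-7)^4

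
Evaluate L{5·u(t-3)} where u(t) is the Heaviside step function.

L{u(t-a)} = e^(-as)/s. Here a=3, so L{u(t-3)} = e^(-3s)/s, and L{5·u(t-3)} = 5·e^(-3s)/s

Final answer: 5·e^(-3s)/s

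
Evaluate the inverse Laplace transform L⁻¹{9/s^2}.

L⁻¹{n!/s^(n+1)} = t^n with n=1. So L⁻¹{1/s^2} = t, and L⁻¹{9/s^2} = (9/1)·t = 9·t

Final answer: 9·t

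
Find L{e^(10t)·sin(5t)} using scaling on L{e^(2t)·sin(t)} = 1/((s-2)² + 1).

Scaling with a=5: L{e^(10t)·sin(5t)} = (1/5) · 1/((s/5-2)² + 1). Simplifying: 5/((s-10)² + 25)

Final answer: 5/((s-10)² + 25)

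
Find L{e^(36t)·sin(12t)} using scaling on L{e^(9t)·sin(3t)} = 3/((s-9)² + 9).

Scaling with a=4: L{e^(36t)·sin(12t)} = (1/4) · 3/((s/4-9)² + 9). Simplifying: 12/((s-36)² + 144)

Final answer: 12/((s-36)² + 144)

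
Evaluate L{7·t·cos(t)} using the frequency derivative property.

L{cos(t)} = s/(s² + 1). Derivative: d/ds[s/(s² + 1)] = [(s² + 1) - s·2s]/(s² + 1)² = (1 - s²)/(s² + 1)². So L{t·cos(t)} = -F'(s) = (s² - 1)/(s² + 1)². Then L{7·t·cos(t)} = 7·(s² - 1)/(s² + 1)²

Final answer: 7·(s² - 1)/(s² + 1)²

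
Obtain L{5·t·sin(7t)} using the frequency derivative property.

L{sin(7t)} = 7/(s² + 49). By L{t·f(t)} = -F'(s): -d/ds[7/(s² + 49)] = -(7)·(-2s)/(s² + 49)² = 14s/(s² + 49)². Then L{5·t·sin(7t)} = 5·14s/(s² + 49)² = 70s/(s² + 49)²

Final answer: 70s/(s² + 49)²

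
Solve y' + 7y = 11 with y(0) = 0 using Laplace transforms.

sY + 7Y = 11/s. Y = 11/(s(s+7)). Partial fractions: Y = 11/7/s - 11/7/(s+7)

Final answer: y(t) = 11/7(1 - e^(-7t))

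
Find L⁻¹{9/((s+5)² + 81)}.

Form: b/((s-a)² + b²) → e^(at)sin(bt). With a=-5, b=9

Final answer: e^(-5t)·sin(9t)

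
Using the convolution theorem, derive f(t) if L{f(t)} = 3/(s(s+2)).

3/(s(s+2)) = (3/s)·(1/(s+2)) = L{3}·L{e^(-2t)}. By convolution, f(t) = 3*e^(-2t) = ∫₀ᵗ 3·e^(-2τ) dτ = 3·(1 - e^(-2t))/2

Final answer: 3·(1 - e^(-2t))/2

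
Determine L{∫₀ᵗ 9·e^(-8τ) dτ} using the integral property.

L{∫₀ᵗ f(τ)dτ} = F(s)/s with F(s) = 9/(s+8), so L{∫₀ᵗ 9·e^(-8τ) dτ} = 9/(s(s+8))

Final answer: 9/(s(s+8))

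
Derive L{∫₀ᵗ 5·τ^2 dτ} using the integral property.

L{∫₀ᵗ f(τ)dτ} = F(s)/s with f(t) = 5t^2. F(s) = 10/s^3, so L{∫₀ᵗ 5·τ^2 dτ} = (10/s^3)/s = 10/s^4. (Check: ∫₀ᵗ 5·τ^2 dτ = 5t^3/3.)

Final answer: 10/s^4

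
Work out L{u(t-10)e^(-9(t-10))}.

u(t-a)f(t-a) with f(t)=e^(-9t). L{e^(-9t)} = 1/(s+9). By time shift: e^(-10s)/(s+9)

Final answer: e^(-10s)/(s+9)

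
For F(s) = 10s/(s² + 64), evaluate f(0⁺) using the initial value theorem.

f(0⁺) = lim_{s→∞} s·10s/(s² + 64) = lim_{s→∞} 10s²/(s² + 64) = 10

Final answer: 10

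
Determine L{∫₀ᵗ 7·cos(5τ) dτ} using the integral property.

L{∫₀ᵗ f(τ)dτ} = F(s)/s with F(s) = 7s/(s² + 25), so the result is (7s/(s² + 25))/s = 7/(s² + 25)

Final answer: 7/(s² + 25)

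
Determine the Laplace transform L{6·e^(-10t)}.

L{e^(at)} = 1/(s-a), so L{e^(-10t)} = 1/(s+10). Then L{6·e^(-10t)} = 6/(s+10)

Final answer: 6/(s+10)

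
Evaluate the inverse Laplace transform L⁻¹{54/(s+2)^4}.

L⁻¹{n!/(s-a)^(n+1)} = t^n·e^(at) with n=3, a=-2. So L⁻¹{6/(s+2)^4} = t^3·e^(-2t), and L⁻¹{54/(s+2)^4} = (54/6)·t^3·e^(-2t) = 9·t^3·e^(-2t)

Final answer: 9·t^3·e^(-2t)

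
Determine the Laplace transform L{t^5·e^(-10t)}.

L{t^n·e^(at)} = n!/(s-a)^(n+1), so L{t^5·e^(-10t)} = 120/(s+10)^6

Final answer: 120/(s+10)^6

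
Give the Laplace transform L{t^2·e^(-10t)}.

L{t^n·e^(at)} = n!/(s-a)^(n+1), so L{t^2·e^(-10t)} = 2/(s+10)^3

Final answer: 2/(s+10)^3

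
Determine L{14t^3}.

L{t^n} = n!/s^(n+1). So L{14t^3} = 14·3!/s^4 = 84/s^4

Final answer: 84/s^4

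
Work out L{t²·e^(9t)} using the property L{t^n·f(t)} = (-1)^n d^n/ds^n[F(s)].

L{e^(9t)} = 1/(s-9). d/ds[1/(s-9)] = -1/(s-9)². d²/ds²[1/(s-9)] = 2/(s-9)³. So L{t²·e^(9t)} = (-1)² · 2/(s-9)³ = 2/(s-9)³

Final answer: 2/(s-9)³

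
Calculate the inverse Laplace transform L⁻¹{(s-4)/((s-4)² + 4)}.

Using frequency shift, L⁻¹{(s-4)/((s-4)² + 4)} = e^(4t)·cos(2t)

Final answer: e^(4t)·cos(2t)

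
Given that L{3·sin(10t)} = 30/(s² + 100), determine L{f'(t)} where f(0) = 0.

L{f'(t)} = s·F(s) - f(0) = s·30/(s² + 100) - 0 = 30s/(s² + 100)

Final answer: 30s/(s² + 100)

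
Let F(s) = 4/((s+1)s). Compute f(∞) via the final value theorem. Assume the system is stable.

f(∞) = lim_{s→0} sF(s) = lim_{s→0} 4/(s+1) = 4

Final answer: 4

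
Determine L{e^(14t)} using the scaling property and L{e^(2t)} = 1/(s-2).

Using L{f(at)} = (1/a)F(s/a) with a=7 and f(t) = e^(2t): L{e^(14t)} = (1/7) · 1/((s/7)-2) = (1/7) · 7/(s-14) = 1/(s-14)

Final answer: 1/(s-14)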